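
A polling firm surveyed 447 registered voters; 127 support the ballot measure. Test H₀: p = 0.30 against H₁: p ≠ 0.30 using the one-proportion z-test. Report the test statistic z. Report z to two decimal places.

z = -0.73

p̂ = 127/447 = 0.28412.
SE₀ = √(0.30·0.70/447) = 0.021675.
z = (p̂ − p₀)/SE = (0.28412 − 0.30)/0.021675 = -0.73.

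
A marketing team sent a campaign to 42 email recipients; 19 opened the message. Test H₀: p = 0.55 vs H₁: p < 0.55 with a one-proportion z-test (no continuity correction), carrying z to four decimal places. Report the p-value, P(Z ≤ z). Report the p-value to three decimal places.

Sample proportion p̂ = 19/42 = 0.45238.
Null standard error: √(0.55·0.45/42) = √0.005892857 = 0.076765.
z = (p̂ − p₀)/SE = (19/42 − 0.55)/0.076765 ≈ -1.2717.
From the standard normal, P(Z ≤ z) = 0.102.

p-value = 0.102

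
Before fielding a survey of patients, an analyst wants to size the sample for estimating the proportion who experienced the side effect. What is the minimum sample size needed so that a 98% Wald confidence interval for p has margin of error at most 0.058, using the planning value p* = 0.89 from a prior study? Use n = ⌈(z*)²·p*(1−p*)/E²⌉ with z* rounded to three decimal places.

z* = 2.326 at the 98% level.
p*(1−p*) = 0.0979.
(z*)²·p*(1−p*)/E² = 5.410276·0.0979/0.003364 = 157.451.
Rounding up, n = 158.

n = 158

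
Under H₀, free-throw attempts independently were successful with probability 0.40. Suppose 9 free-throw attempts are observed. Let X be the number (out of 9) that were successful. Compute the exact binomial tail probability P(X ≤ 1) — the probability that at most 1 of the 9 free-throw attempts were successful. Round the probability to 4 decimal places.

P = 0.0705

X ~ Binomial(n=9, p=0.40).
P(X ≤ 1) = C(9,0)·0.40^0·0.60^9 + C(9,1)·0.40^1·0.60^8.
= 0.010078 + 0.060466 = 0.0705.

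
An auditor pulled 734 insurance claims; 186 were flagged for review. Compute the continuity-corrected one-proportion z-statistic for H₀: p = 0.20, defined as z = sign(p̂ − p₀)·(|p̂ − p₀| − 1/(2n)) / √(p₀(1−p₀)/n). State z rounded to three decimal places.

z = 3.571

p̂ = 186/734 = 0.25341. p̂ − p₀ = 0.053406.
1/(2n) = 0.000681.
Corrected numerator: |0.053406| − 0.000681 = 0.052725.
Null standard error: √(0.20·0.80/734) = √0.000217984 = 0.014764.
z = +0.052725/0.014764 = 3.571.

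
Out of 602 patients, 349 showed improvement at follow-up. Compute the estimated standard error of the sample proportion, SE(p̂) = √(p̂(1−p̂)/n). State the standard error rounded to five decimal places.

With x = 349 successes in n = 602, p̂ = 0.57973.
p̂(1−p̂) = 0.243643.
SE = √(0.243643/602) = 0.02012.

SE = 0.02012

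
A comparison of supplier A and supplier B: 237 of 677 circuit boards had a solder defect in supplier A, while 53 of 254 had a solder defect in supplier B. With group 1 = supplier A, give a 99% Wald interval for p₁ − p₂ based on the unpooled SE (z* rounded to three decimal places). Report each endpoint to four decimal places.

p̂₁ = 0.35007, p̂₂ = 0.20866, so the observed difference is 0.14141.
SE = √(0.000336074 + 0.000650086) = √0.000986160 = 0.031403.
For 99% confidence, z* = 2.576. Margin of error = 0.08089.
CI: 0.14141 ± 0.08089 = (0.0605, 0.2223).

(0.0605, 0.2223)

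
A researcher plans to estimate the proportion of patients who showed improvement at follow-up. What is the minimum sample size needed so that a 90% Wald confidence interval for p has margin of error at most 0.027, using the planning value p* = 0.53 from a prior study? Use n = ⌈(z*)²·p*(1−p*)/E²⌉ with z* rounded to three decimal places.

n = 925

z* = 1.645 at the 90% level.
p*(1−p*) = 0.53·0.47 = 0.2491.
(z*)²·p*(1−p*)/E² = 2.706025·0.2491/0.000729 = 924.651.
⌈924.651⌉ = 925.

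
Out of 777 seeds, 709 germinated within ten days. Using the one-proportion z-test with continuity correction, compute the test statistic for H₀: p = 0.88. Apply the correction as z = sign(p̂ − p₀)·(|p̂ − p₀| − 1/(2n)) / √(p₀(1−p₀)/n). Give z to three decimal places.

The sample proportion is 709/777 = 0.91248. p̂ − p₀ = 0.032484.
Continuity correction 1/(2n) = 1/1554 = 0.000644.
Corrected numerator: |0.032484| − 0.000644 = 0.031840.
Under H₀, SE = √(p₀(1−p₀)/n) = √(0.88·0.12/777) = √0.000135907 = 0.011658.
z = (+)0.031840/0.011658 = 2.731.

z = 2.731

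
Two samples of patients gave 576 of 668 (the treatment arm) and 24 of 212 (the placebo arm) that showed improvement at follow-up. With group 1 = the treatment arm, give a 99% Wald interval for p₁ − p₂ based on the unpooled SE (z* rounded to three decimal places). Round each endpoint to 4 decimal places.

(0.6833, 0.8148)

p̂₁ = 576/668 = 0.86228, p̂₂ = 24/212 = 0.11321; p̂₁ − p̂₂ = 0.74907.
Unpooled SE = √(p̂₁(1−p̂₁)/n₁ + p̂₂(1−p̂₂)/n₂) = √(0.000177779 + 0.000473545) = 0.025521.
For 99% confidence, z* = 2.576. Margin of error = 0.06574.
CI: 0.74907 ± 0.06574 = (0.6833, 0.8148).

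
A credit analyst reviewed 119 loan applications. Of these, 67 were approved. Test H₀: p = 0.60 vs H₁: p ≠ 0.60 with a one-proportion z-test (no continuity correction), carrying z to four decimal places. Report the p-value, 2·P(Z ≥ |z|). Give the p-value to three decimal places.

p̂ = 67/119 = 0.56303.
Null standard error: √(0.60·0.40/119) = √0.002016807 = 0.044909.
z = (p̂ − p₀)/SE = (67/119 − 0.60)/0.044909 ≈ -0.8233.
p-value = 2·P(Z ≥ |z|) with z = -0.8233 → 0.410.

p-value = 0.410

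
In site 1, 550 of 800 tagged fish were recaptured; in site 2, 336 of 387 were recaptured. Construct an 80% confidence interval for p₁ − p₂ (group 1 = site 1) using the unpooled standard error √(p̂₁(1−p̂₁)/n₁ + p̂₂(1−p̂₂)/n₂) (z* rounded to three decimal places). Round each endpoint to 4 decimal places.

p̂₁ = 550/800 = 0.68750, p̂₂ = 336/387 = 0.86822; p̂₁ − p̂₂ = -0.18072.
SE = √(0.000268555 + 0.000295649) = √0.000564204 = 0.023753.
z* = 1.282 at the 80% level. Margin = 1.282·0.023753 = 0.03045.
Interval: -0.18072 ± 0.03045 → (-0.2112, -0.1503).

(-0.2112, -0.1503)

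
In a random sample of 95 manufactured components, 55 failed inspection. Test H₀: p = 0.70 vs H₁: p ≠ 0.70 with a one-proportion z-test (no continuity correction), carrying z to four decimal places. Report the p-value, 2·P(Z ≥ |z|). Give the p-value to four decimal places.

p-value = 0.0100

Sample proportion p̂ = 55/95 = 0.57895.
Under H₀, SE = √(p₀(1−p₀)/n) = √(0.70·0.30/95) = √0.002210526 = 0.047016.
Test statistic (full precision, shown to 4 dp): z = (55/95 − 0.70)/SE₀ ≈ -2.5747.
p-value = 2·P(Z ≥ |z|) with z = -2.5747 → 0.0100.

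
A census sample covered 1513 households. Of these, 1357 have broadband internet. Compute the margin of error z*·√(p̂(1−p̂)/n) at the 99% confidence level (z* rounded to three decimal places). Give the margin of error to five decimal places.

ME = 0.02014

p̂ = 1357/1513 = 0.89689.
Standard error of p̂: √(0.092475/1513) = √0.000061121 = 0.007818.
z* = 2.576 at the 99% level.
Margin of error = z*·SE = 2.576 × 0.007818 = 0.02014.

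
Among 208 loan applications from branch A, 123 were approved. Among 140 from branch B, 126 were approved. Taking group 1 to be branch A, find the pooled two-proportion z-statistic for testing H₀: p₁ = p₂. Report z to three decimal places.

p̂₁ = 123/208 = 0.59135, p̂₂ = 126/140 = 0.90000.
Pooling: p̂ = 249/348 = 0.71552.
SE = √[p̂(1−p̂)(1/n₁+1/n₂)] = √[0.71552·0.28448·(1/208+1/140)] ≈ 0.049321.
z = (p̂₁ − p̂₂)/SE = (0.59135 − 0.90000)/0.049321 = -0.30865/0.049321 = -6.258.

z = -6.258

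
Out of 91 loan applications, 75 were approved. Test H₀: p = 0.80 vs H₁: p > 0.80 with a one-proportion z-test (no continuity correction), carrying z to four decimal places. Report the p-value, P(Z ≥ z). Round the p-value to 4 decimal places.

p-value = 0.2821

Sample proportion p̂ = 75/91 = 0.82418.
Under H₀, SE = √(p₀(1−p₀)/n) = √(0.80·0.20/91) = √0.001758242 = 0.041931.
Test statistic (full precision, shown to 4 dp): z = (75/91 − 0.80)/SE₀ ≈ 0.5766.
From the standard normal, P(Z ≥ z) = 0.2821.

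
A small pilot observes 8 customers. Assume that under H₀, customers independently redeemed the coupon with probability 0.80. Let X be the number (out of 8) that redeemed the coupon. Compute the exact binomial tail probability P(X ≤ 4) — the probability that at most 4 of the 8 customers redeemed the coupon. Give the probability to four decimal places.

X is binomial with n = 8 and p = 0.80.
P(X ≤ 4) = Σ_{j=0}^{4} C(8,j)·0.80^j·0.20^{8−j}.
= 0.000003 + 0.000082 + 0.001147 + 0.009175 + 0.045875 = 0.0563.

P = 0.0563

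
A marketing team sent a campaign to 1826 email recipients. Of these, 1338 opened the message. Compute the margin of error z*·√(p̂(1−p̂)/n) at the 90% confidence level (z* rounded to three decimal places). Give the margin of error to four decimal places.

ME = 0.0170

p̂ = 1338/1826 = 0.73275.
SE(p̂) = √(0.73275·0.26725/1826) = 0.010356.
For 90% confidence, z* = 1.645.
Margin of error = z*·SE = 1.645 × 0.010356 = 0.0170.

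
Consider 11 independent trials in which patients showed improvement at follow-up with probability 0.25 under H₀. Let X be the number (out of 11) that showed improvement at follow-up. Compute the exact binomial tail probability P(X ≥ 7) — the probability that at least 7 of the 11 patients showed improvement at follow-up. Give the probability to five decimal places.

P = 0.00756

X ~ Binomial(n=11, p=0.25).
P(X ≥ 7) = Σ_{j=7}^{11} C(11,j)·0.25^j·0.75^{11−j}.
= 0.006373 + 0.001062 + 0.000118 + 0.000008 + 0.000000 = 0.00756.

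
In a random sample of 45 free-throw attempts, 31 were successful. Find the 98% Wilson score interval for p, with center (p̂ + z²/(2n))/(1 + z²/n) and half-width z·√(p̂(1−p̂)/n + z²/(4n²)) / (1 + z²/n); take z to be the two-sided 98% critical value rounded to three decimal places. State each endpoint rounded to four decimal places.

(0.5156, 0.8216)

p̂ = 31/45 = 0.68889; z = 2.326, so z² = 5.410276.
Denominator 1 + z²/n = 1 + 5.410276/45 = 1.120228.
Adjusted center: (0.68889 + z²/(2n))/1.120228 = 0.66862.
Radicand: p̂(1−p̂)/n + z²/(4n²) = 0.004762689 + 0.000667935 = 0.005430624.
Half-width = z·√(radicand)/denom = 2.326·0.073693/1.120228 = 0.15301.
So the interval runs from 0.5156 to 0.8216.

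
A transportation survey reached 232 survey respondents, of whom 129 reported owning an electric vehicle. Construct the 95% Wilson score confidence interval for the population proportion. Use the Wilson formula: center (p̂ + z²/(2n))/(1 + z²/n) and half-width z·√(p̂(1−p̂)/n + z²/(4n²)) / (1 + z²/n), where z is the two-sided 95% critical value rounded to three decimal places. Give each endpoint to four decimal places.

(0.4917, 0.6185)

p̂ = 129/232 = 0.55603; z = 1.960, so z² = 3.841600.
1 + z²/n = 1.016559.
Adjusted center: (0.55603 + z²/(2n))/1.016559 = 0.55512.
Radicand: p̂(1−p̂)/n + z²/(4n²) = 0.001064052 + 0.000017843 = 0.001081895.
Half-width = z·√(radicand)/denom = 1.960·0.032892/1.016559 = 0.06342.
CI: 0.55512 ± 0.06342 = (0.4917, 0.6185).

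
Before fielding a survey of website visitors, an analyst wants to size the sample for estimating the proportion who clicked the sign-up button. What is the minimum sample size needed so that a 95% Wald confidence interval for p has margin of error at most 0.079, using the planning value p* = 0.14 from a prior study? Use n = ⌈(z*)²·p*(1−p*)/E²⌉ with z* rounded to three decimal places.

n = 75

For 95% confidence, z* = 1.960.
p*(1−p*) = 0.1204.
(z*)²·p*(1−p*)/E² = 3.841600·0.1204/0.006241 = 74.111.
Rounding up, n = 75.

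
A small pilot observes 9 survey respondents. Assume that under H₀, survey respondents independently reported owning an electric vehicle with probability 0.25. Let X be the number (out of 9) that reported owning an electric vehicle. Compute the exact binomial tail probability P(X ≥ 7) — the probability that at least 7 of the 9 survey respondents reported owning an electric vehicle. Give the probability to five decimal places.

P = 0.00134

X is binomial with n = 9 and p = 0.25.
P(X ≥ 7) = C(9,7)·0.25^7·0.75^2 + C(9,8)·0.25^8·0.75^1 + C(9,9)·0.25^9·0.75^0.
= 0.001236 + 0.000103 + 0.000004 = 0.00134.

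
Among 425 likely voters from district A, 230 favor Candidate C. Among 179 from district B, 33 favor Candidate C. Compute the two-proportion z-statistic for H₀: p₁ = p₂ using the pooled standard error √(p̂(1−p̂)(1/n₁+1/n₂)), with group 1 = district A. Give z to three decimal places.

z = 8.077

Sample proportions: p̂₁ = 230/425 = 0.54118 and p̂₂ = 33/179 = 0.18436.
Pooled p̂ = (230+33)/(425+179) = 263/604 = 0.43543.
Pooled SE = √[0.2458308·0.00793953] ≈ 0.044179.
z = 0.35682/0.044179 = 8.077.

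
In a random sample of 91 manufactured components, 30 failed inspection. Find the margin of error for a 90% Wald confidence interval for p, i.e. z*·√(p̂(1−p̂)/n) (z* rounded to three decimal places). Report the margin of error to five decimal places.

ME = 0.08106

Sample proportion p̂ = 30/91 = 0.32967.
SE(p̂) = √(0.32967·0.67033/91) = 0.049279.
z* = 1.645 at the 90% level.
Margin of error = z*·SE = 1.645 × 0.049279 = 0.08106.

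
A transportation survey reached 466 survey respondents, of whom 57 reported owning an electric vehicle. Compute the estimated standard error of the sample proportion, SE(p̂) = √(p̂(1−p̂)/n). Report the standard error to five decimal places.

Sample proportion p̂ = 57/466 = 0.12232.
p̂(1−p̂) = 0.12232·0.87768 = 0.107358.
SE = √(0.107358/466) = √0.000230382 = 0.01518.

SE = 0.01518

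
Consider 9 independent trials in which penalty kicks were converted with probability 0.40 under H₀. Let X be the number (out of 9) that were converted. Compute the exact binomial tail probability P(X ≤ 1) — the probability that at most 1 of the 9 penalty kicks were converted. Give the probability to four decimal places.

P = 0.0705

X ~ Binomial(n=9, p=0.40).
P(X ≤ 1) = C(9,0)·0.40^0·0.60^9 + C(9,1)·0.40^1·0.60^8.
= 0.010078 + 0.060466 = 0.0705.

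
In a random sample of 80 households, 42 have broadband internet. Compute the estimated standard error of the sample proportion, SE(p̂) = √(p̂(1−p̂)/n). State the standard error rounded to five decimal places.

SE = 0.05583

p̂ = 42/80 = 0.52500.
p̂(1−p̂) = 0.52500·0.47500 = 0.249375.
Dividing by n and taking the root: √0.003117188 = 0.05583.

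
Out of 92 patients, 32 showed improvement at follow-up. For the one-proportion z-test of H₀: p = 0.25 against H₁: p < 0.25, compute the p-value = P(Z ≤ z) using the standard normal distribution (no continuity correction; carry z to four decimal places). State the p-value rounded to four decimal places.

With x = 32 successes in n = 92, p̂ = 0.34783.
SE₀ = √(0.25·0.75/92) = 0.045145.
Test statistic (full precision, shown to 4 dp): z = (32/92 − 0.25)/SE₀ ≈ 2.1669.
p-value = P(Z ≤ z) with z = 2.1669 → 0.9849.

p-value = 0.9849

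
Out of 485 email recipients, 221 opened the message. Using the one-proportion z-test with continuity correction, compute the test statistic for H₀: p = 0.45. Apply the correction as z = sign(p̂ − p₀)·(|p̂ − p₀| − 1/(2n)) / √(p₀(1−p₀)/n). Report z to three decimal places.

z = 0.205

Sample proportion p̂ = 221/485 = 0.45567. p̂ − p₀ = 0.005670.
1/(2n) = 0.001031.
Corrected numerator: |0.005670| − 0.001031 = 0.004639.
Null standard error: √(0.45·0.55/485) = √0.000510309 = 0.022590.
z = (+)0.004639/0.022590 = 0.205.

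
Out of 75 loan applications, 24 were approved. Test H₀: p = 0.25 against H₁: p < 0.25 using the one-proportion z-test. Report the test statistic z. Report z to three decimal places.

The sample proportion is 24/75 = 0.32000.
Null standard error: √(0.25·0.75/75) = √0.002500000 = 0.050000.
z = (p̂ − p₀)/SE = (0.32000 − 0.25)/0.050000 = 1.400.

z = 1.400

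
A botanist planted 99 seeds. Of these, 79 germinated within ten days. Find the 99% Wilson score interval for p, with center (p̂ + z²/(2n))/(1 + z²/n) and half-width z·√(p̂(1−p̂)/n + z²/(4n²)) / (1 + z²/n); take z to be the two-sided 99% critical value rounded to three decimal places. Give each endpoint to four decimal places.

p̂ = 79/99 = 0.79798; z = 2.576, so z² = 6.635776.
1 + z²/n = 1.067028.
Center = (0.79798 + 0.033514)/1.067028 = 0.77926.
Radicand: p̂(1−p̂)/n + z²/(4n²) = 0.001628364 + 0.000169263 = 0.001797627.
Half-width = z·√(radicand)/denom = 2.576·0.042398/1.067028 = 0.10236.
So the interval runs from 0.6769 to 0.8816.

(0.6769, 0.8816)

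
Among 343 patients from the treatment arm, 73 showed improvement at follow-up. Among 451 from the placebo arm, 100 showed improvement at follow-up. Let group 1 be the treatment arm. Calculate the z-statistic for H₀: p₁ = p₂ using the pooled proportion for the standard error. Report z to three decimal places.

z = -0.301

Sample proportions: p̂₁ = 73/343 = 0.21283 and p̂₂ = 100/451 = 0.22173.
Pooling: p̂ = 173/794 = 0.21788.
SE = √[p̂(1−p̂)(1/n₁+1/n₂)] = √[0.21788·0.78212·(1/343+1/451)] ≈ 0.029575.
z = -0.00890/0.029575 = -0.301.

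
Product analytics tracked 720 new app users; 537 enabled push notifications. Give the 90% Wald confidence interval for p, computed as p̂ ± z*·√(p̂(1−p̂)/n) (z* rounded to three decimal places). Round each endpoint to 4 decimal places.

(0.7191, 0.7725)

The sample proportion is 537/720 = 0.74583.
Standard error of p̂: √(0.189566/720) = √0.000263286 = 0.016226.
For 90% confidence, z* = 1.645.
Margin of error: 1.645 × 0.016226 = 0.02669.
So the interval runs from 0.7191 to 0.7725.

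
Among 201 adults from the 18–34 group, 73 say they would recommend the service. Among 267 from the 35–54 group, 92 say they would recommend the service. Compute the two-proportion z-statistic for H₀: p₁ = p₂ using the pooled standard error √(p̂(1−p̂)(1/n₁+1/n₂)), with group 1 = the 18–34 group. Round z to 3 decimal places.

p̂₁ = 73/201 = 0.36318, p̂₂ = 92/267 = 0.34457.
Pooling: p̂ = 165/468 = 0.35256.
Pooled SE = √[0.2282627·0.00872044] ≈ 0.044616.
z = 0.01861/0.044616 = 0.417.

z = 0.417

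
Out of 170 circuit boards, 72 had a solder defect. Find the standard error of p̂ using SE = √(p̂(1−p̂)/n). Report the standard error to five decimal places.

p̂ = 72/170 = 0.42353.
p̂(1−p̂) = 0.244152.
Dividing by n and taking the root: √0.001436188 = 0.03790.

SE = 0.03790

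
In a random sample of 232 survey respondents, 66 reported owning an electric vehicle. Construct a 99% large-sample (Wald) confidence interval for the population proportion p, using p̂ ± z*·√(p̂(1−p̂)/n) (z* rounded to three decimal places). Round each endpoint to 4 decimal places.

(0.2082, 0.3608)

Sample proportion p̂ = 66/232 = 0.28448.
Standard error of p̂: √(0.203552/232) = √0.000877381 = 0.029621.
The 99% critical value is z* = 2.576.
Margin = 2.576·0.029621 = 0.07630.
So the interval runs from 0.2082 to 0.3608.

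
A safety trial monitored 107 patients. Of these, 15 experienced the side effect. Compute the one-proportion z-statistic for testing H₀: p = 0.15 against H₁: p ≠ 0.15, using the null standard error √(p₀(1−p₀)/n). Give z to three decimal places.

Sample proportion p̂ = 15/107 = 0.14019.
Under H₀, SE = √(p₀(1−p₀)/n) = √(0.15·0.85/107) = √0.001191589 = 0.034519.
z = (p̂ − p₀)/SE = (0.14019 − 0.15)/0.034519 = -0.284.

z = -0.284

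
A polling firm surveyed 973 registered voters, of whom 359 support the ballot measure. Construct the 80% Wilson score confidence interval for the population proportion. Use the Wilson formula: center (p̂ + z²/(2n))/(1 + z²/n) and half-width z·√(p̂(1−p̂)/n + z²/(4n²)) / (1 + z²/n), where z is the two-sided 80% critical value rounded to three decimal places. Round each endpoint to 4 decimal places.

(0.3494, 0.3890)

Here p̂ = 359/973 = 0.36896 and z = 1.282 (z² = 1.643524).
Denominator 1 + z²/n = 1 + 1.643524/973 = 1.001689.
Adjusted center: (0.36896 + z²/(2n))/1.001689 = 0.36918.
Radicand: p̂(1−p̂)/n + z²/(4n²) = 0.000239290 + 0.000000434 = 0.000239724.
Half-width = z·√(radicand)/denom = 1.282·0.015483/1.001689 = 0.01982.
CI: 0.36918 ± 0.01982 = (0.3494, 0.3890).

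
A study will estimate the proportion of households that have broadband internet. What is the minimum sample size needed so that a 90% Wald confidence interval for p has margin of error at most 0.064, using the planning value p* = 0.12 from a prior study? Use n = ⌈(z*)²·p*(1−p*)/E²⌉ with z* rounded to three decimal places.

For 90% confidence, z* = 1.645.
p*(1−p*) = 0.12·0.88 = 0.1056.
(z*)²·p*(1−p*)/E² = 2.706025·0.1056/0.004096 = 69.765.
Rounding up, n = 70.

n = 70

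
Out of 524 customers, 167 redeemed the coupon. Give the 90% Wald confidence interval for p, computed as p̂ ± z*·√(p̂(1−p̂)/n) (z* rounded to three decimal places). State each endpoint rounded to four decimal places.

(0.2852, 0.3522)

With x = 167 successes in n = 524, p̂ = 0.31870.
Standard error of p̂: √(0.217131/524) = √0.000414372 = 0.020356.
For 90% confidence, z* = 1.645.
Margin of error: 1.645 × 0.020356 = 0.03349.
CI: 0.31870 ± 0.03349 = (0.2852, 0.3522).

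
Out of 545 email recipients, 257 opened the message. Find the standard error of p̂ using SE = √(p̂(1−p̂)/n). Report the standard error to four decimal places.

With x = 257 successes in n = 545, p̂ = 0.47156.
p̂(1−p̂) = 0.47156·0.52844 = 0.249191.
Dividing by n and taking the root: √0.000457231 = 0.0214.

SE = 0.0214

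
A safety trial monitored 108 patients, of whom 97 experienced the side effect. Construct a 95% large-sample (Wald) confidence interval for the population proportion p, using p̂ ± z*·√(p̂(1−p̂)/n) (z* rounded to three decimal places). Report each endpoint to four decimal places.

The sample proportion is 97/108 = 0.89815.
SE(p̂) = √(0.89815·0.10185/108) = 0.029104.
z* = 1.960 at the 95% level.
Margin of error: 1.960 × 0.029104 = 0.05704.
CI: 0.89815 ± 0.05704 = (0.8411, 0.9552).

(0.8411, 0.9552)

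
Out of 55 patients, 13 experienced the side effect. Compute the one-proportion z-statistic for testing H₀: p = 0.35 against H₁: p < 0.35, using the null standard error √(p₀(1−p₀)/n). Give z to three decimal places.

Sample proportion p̂ = 13/55 = 0.23636.
Null standard error: √(0.35·0.65/55) = √0.004136364 = 0.064315.
Test statistic: z = -0.11364/0.064315 = -1.767.

z = -1.767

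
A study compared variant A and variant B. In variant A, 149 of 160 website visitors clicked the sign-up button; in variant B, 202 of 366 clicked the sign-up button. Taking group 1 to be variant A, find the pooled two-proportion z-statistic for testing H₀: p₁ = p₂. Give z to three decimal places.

z = 8.495

p̂₁ = 149/160 = 0.93125, p̂₂ = 202/366 = 0.55191.
Pooled p̂ = (149+202)/(160+366) = 351/526 = 0.66730.
SE = √[p̂(1−p̂)(1/n₁+1/n₂)] = √[0.66730·0.33270·(1/160+1/366)] ≈ 0.044656.
z = (p̂₁ − p̂₂)/SE = (0.93125 − 0.55191)/0.044656 = 0.37934/0.044656 = 8.495.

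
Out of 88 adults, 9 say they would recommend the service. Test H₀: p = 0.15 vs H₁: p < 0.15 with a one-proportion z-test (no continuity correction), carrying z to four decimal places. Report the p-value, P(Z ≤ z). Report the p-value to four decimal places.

p-value = 0.1049

Sample proportion p̂ = 9/88 = 0.10227.
SE₀ = √(0.15·0.85/88) = 0.038064.
Test statistic (full precision, shown to 4 dp): z = (9/88 − 0.15)/SE₀ ≈ -1.2539.
From the standard normal, P(Z ≤ z) = 0.1049.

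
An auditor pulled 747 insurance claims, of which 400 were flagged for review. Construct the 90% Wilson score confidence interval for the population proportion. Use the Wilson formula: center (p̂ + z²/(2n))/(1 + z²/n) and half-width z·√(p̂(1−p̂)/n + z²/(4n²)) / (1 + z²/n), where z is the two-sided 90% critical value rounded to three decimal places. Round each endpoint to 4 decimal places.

Here p̂ = 400/747 = 0.53548 and z = 1.645 (z² = 2.706025).
Denominator 1 + z²/n = 1 + 2.706025/747 = 1.003623.
Adjusted center: (0.53548 + z²/(2n))/1.003623 = 0.53535.
Radicand: p̂(1−p̂)/n + z²/(4n²) = 0.000332987 + 0.000001212 = 0.000334199.
Half-width = z·√(radicand)/denom = 1.645·0.018281/1.003623 = 0.02996.
CI: 0.53535 ± 0.02996 = (0.5054, 0.5653).

(0.5054, 0.5653)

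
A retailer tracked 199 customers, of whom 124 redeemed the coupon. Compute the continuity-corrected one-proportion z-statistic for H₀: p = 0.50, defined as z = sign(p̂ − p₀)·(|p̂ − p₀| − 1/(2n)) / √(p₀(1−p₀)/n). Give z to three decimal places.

z = 3.403

The sample proportion is 124/199 = 0.62312. p̂ − p₀ = 0.123116.
Continuity correction 1/(2n) = 1/398 = 0.002513.
Corrected numerator: |0.123116| − 0.002513 = 0.120603.
Under H₀, SE = √(p₀(1−p₀)/n) = √(0.50·0.50/199) = √0.001256281 = 0.035444.
z = (+)0.120603/0.035444 = 3.403.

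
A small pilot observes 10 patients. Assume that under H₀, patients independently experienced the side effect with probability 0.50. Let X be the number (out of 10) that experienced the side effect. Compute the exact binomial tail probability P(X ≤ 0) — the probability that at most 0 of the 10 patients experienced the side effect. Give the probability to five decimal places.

P = 0.00098

X is binomial with n = 10 and p = 0.50.
P(X ≤ 0) = C(10,0)·0.50^0·0.50^10.
= 0.000977 = 0.00098.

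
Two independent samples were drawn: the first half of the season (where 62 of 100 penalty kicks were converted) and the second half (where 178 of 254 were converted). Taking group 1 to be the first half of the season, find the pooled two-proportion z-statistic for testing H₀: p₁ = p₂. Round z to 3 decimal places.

z = -1.465

Sample proportions: p̂₁ = 62/100 = 0.62000 and p̂₂ = 178/254 = 0.70079.
Pooling: p̂ = 240/354 = 0.67797.
SE = √[p̂(1−p̂)(1/n₁+1/n₂)] = √[0.67797·0.32203·(1/100+1/254)] ≈ 0.055162.
z = (p̂₁ − p̂₂)/SE = (0.62000 − 0.70079)/0.055162 = -0.08079/0.055162 = -1.465.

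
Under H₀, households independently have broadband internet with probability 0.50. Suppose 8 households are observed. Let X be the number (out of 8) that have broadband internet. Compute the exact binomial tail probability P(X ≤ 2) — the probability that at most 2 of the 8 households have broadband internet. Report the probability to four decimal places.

P = 0.1445

X is binomial with n = 8 and p = 0.50.
P(X ≤ 2) = C(8,0)·0.50^0·0.50^8 + C(8,1)·0.50^1·0.50^7 + C(8,2)·0.50^2·0.50^6.
= 0.003906 + 0.031250 + 0.109375 = 0.1445.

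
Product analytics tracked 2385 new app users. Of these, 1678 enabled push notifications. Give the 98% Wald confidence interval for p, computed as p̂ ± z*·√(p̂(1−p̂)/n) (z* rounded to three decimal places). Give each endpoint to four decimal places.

The sample proportion is 1678/2385 = 0.70356.
SE = √(p̂(1−p̂)/n) = √(0.208562/2385) = 0.009351.
z* = 2.326 at the 98% level.
Margin = 2.326·0.009351 = 0.02175.
CI: 0.70356 ± 0.02175 = (0.6818, 0.7253).

(0.6818, 0.7253)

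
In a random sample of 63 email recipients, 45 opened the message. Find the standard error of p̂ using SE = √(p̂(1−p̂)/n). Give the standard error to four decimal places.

SE = 0.0569

With x = 45 successes in n = 63, p̂ = 0.71429.
p̂(1−p̂) = 0.71429·0.28571 = 0.204080.
Dividing by n and taking the root: √0.003239365 = 0.0569.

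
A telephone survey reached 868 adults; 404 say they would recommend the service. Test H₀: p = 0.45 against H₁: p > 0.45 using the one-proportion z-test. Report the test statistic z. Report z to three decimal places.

z = 0.914

Sample proportion p̂ = 404/868 = 0.46544.
Null standard error: √(0.45·0.55/868) = √0.000285138 = 0.016886.
Test statistic: z = 0.01544/0.016886 = 0.914.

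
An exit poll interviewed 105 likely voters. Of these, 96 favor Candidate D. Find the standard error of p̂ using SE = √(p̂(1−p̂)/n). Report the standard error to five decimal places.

p̂ = 96/105 = 0.91429.
p̂(1−p̂) = 0.078364.
Dividing by n and taking the root: √0.000746324 = 0.02732.

SE = 0.02732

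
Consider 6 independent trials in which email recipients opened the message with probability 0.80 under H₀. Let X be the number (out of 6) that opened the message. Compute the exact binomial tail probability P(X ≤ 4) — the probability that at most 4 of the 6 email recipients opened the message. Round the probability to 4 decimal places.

P = 0.3446

X ~ Binomial(n=6, p=0.80).
P(X ≤ 4) = Σ_{j=0}^{4} C(6,j)·0.80^j·0.20^{6−j}.
= 0.000064 + 0.001536 + 0.015360 + 0.081920 + 0.245760 = 0.3446.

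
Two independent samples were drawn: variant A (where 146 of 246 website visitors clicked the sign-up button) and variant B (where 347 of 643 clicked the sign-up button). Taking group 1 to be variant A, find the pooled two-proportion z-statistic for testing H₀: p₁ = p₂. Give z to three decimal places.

p̂₁ = 146/246 = 0.59350, p̂₂ = 347/643 = 0.53966.
Pooled p̂ = (146+347)/(246+643) = 493/889 = 0.55456.
SE = √[p̂(1−p̂)(1/n₁+1/n₂)] = √[0.55456·0.44544·(1/246+1/643)] ≈ 0.037260.
z = (p̂₁ − p̂₂)/SE = (0.59350 − 0.53966)/0.037260 = 0.05384/0.037260 = 1.445.

z = 1.445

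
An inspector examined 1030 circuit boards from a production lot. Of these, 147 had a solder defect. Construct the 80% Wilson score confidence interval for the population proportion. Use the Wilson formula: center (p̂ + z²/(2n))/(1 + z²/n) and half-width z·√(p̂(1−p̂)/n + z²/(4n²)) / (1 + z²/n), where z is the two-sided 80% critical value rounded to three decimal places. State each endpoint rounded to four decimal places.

(0.1293, 0.1573)

p̂ = 147/1030 = 0.14272; z = 1.282, so z² = 1.643524.
1 + z²/n = 1.001596.
Center = (0.14272 + 0.000798)/1.001596 = 0.14329.
Radicand: p̂(1−p̂)/n + z²/(4n²) = 0.000118786 + 0.000000387 = 0.000119173.
Half-width = 1.282·√0.000119173/1.001596 = 0.01397.
Interval: 0.14329 ± 0.01397 → (0.1293, 0.1573).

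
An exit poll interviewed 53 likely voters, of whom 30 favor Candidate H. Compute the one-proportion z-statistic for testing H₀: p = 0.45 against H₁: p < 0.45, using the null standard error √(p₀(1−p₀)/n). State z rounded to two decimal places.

With x = 30 successes in n = 53, p̂ = 0.56604.
Null standard error: √(0.45·0.55/53) = √0.004669811 = 0.068336.
Test statistic: z = 0.11604/0.068336 = 1.70.

z = 1.70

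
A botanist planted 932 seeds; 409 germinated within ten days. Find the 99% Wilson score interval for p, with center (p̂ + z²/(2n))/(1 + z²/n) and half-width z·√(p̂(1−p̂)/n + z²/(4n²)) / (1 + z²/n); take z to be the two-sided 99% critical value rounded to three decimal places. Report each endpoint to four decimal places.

p̂ = 409/932 = 0.43884; z = 2.576, so z² = 6.635776.
Denominator 1 + z²/n = 1 + 6.635776/932 = 1.007120.
Center = (0.43884 + 0.003560)/1.007120 = 0.43927.
Radicand: p̂(1−p̂)/n + z²/(4n²) = 0.000264227 + 0.000001910 = 0.000266137.
Half-width = z·√(radicand)/denom = 2.576·0.016314/1.007120 = 0.04173.
CI: 0.43927 ± 0.04173 = (0.3975, 0.4810).

(0.3975, 0.4810)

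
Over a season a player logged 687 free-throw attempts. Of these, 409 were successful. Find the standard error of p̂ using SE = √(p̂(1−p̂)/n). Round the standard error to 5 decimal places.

SE = 0.01873

Sample proportion p̂ = 409/687 = 0.59534.
p̂(1−p̂) = 0.240910.
SE = √(0.240910/687) = √0.000350670 = 0.01873.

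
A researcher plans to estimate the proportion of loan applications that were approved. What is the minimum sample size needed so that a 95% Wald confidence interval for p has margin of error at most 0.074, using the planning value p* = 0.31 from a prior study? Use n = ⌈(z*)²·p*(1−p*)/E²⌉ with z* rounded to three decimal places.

z* = 1.960 at the 95% level.
p*(1−p*) = 0.31·0.69 = 0.2139.
Required n before rounding: 3.841600 × 0.2139 / 0.074² = 150.058.
Rounding up, n = 151.

n = 151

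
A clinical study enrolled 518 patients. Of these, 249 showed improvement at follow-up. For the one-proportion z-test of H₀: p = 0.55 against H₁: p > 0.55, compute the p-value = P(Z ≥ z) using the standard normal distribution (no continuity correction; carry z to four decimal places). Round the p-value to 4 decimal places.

p̂ = 249/518 = 0.48069.
Null standard error: √(0.55·0.45/518) = √0.000477799 = 0.021859.
Test statistic (full precision, shown to 4 dp): z = (249/518 − 0.55)/SE₀ ≈ -3.1706.
From the standard normal, P(Z ≥ z) = 0.9992.

p-value = 0.9992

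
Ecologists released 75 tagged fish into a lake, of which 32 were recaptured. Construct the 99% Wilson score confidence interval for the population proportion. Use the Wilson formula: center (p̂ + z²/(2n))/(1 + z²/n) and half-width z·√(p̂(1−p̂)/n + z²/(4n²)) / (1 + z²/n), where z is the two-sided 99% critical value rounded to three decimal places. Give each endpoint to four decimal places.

(0.2915, 0.5738)

Here p̂ = 32/75 = 0.42667 and z = 2.576 (z² = 6.635776).
Denominator 1 + z²/n = 1 + 6.635776/75 = 1.088477.
Adjusted center: (0.42667 + z²/(2n))/1.088477 = 0.43263.
Radicand: p̂(1−p̂)/n + z²/(4n²) = 0.003261630 + 0.000294923 = 0.003556553.
Half-width = z·√(radicand)/denom = 2.576·0.059637/1.088477 = 0.14114.
Interval: 0.43263 ± 0.14114 → (0.2915, 0.5738).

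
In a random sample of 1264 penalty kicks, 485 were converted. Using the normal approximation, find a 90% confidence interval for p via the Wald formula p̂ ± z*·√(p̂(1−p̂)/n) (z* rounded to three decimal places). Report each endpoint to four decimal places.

Sample proportion p̂ = 485/1264 = 0.38370.
Standard error of p̂: √(0.236475/1264) = √0.000187085 = 0.013678.
For 90% confidence, z* = 1.645.
Margin = 1.645·0.013678 = 0.02250.
Interval: 0.38370 ± 0.02250 → (0.3612, 0.4062).

(0.3612, 0.4062)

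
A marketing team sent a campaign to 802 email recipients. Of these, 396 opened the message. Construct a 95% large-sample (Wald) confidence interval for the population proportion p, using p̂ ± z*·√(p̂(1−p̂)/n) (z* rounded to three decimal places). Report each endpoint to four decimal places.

The sample proportion is 396/802 = 0.49377.
SE = √(p̂(1−p̂)/n) = √(0.249961/802) = 0.017654.
z* = 1.960 at the 95% level.
Margin = 1.960·0.017654 = 0.03460.
CI: 0.49377 ± 0.03460 = (0.4592, 0.5284).

(0.4592, 0.5284)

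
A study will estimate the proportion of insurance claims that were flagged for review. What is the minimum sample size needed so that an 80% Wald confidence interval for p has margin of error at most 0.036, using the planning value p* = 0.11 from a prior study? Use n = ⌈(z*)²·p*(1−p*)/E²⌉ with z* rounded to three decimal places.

n = 125

For 80% confidence, z* = 1.282.
p*(1−p*) = 0.11·0.89 = 0.0979.
Required n before rounding: 1.643524 × 0.0979 / 0.036² = 124.152.
⌈124.152⌉ = 125.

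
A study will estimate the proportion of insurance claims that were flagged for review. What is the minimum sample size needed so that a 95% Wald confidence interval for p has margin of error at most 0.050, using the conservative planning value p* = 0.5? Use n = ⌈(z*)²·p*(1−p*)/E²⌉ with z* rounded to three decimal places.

For 95% confidence, z* = 1.960.
p*(1−p*) = 0.50·0.50 = 0.2500.
Required n before rounding: 3.841600 × 0.2500 / 0.050² = 384.160.
Rounding up, n = 385.

n = 385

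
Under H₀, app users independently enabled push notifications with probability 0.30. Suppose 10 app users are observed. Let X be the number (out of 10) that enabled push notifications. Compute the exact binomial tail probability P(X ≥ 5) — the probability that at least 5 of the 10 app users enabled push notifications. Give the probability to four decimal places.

P = 0.1503

X is binomial with n = 10 and p = 0.30.
P(X ≥ 5) = Σ_{j=5}^{10} C(10,j)·0.30^j·0.70^{10−j}.
= 0.102919 + 0.036757 + 0.009002 + 0.001447 + 0.000138 + 0.000006 = 0.1503.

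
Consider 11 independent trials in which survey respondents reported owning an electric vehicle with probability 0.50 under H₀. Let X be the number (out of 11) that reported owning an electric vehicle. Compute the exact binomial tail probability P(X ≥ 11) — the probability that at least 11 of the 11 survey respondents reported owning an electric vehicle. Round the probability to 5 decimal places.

X ~ Binomial(n=11, p=0.50).
P(X ≥ 11) = C(11,11)·0.50^11·0.50^0.
= 0.000488 = 0.00049.

P = 0.00049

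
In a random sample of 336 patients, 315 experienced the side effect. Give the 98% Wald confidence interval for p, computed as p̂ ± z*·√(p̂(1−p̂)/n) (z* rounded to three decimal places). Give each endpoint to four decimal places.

Sample proportion p̂ = 315/336 = 0.93750.
SE = √(p̂(1−p̂)/n) = √(0.058594/336) = 0.013206.
The 98% critical value is z* = 2.326.
Margin = 2.326·0.013206 = 0.03072.
So the interval runs from 0.9068 to 0.9682.

(0.9068, 0.9682)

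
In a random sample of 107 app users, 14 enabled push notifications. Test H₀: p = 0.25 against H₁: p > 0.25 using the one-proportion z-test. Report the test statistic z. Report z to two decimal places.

z = -2.85

The sample proportion is 14/107 = 0.13084.
Null standard error: √(0.25·0.75/107) = √0.001752336 = 0.041861.
Test statistic: z = -0.11916/0.041861 = -2.85.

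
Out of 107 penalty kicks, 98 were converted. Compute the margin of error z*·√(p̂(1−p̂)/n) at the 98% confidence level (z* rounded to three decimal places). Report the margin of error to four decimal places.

With x = 98 successes in n = 107, p̂ = 0.91589.
Standard error of p̂: √(0.077037/107) = √0.000719975 = 0.026832.
The 98% critical value is z* = 2.326.
Margin of error = z*·SE = 2.326 × 0.026832 = 0.0624.

ME = 0.0624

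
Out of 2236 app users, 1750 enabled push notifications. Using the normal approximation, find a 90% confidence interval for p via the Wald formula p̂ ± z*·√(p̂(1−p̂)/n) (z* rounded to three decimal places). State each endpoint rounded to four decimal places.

(0.7683, 0.7970)

Sample proportion p̂ = 1750/2236 = 0.78265.
SE = √(p̂(1−p̂)/n) = √(0.170110/2236) = 0.008722.
z* = 1.645 at the 90% level.
Margin = 1.645·0.008722 = 0.01435.
So the interval runs from 0.7683 to 0.7970.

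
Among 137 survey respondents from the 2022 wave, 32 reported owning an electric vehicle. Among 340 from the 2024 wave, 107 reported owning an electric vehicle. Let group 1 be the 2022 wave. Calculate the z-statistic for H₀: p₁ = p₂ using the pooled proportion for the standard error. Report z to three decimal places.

z = -1.764

Sample proportions: p̂₁ = 32/137 = 0.23358 and p̂₂ = 107/340 = 0.31471.
Pooling: p̂ = 139/477 = 0.29140.
SE = √[p̂(1−p̂)(1/n₁+1/n₂)] = √[0.29140·0.70860·(1/137+1/340)] ≈ 0.045984.
z = (p̂₁ − p̂₂)/SE = (0.23358 − 0.31471)/0.045984 = -0.08113/0.045984 = -1.764.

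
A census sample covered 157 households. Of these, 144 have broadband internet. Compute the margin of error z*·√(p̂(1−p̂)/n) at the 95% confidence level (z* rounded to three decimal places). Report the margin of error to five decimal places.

With x = 144 successes in n = 157, p̂ = 0.91720.
SE(p̂) = √(0.91720·0.08280/157) = 0.021994.
The 95% critical value is z* = 1.960.
ME = 1.960·0.021994 = 0.04311.

ME = 0.04311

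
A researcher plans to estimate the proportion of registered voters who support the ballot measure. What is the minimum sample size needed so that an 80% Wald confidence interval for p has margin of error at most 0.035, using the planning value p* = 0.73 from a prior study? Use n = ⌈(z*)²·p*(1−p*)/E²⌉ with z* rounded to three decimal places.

z* = 1.282 at the 80% level.
p*(1−p*) = 0.73·0.27 = 0.1971.
(z*)²·p*(1−p*)/E² = 1.643524·0.1971/0.001225 = 264.440.
Rounding up, n = 265.

n = 265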